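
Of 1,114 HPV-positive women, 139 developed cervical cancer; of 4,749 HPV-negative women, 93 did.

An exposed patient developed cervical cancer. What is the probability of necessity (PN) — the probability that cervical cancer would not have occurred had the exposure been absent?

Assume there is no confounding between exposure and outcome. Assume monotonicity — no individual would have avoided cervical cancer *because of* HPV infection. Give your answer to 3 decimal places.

p₁ = P(outcome | exposed) = 139/1114 = 0.12478
p₀ = P(outcome | unexposed) = 93/4749 = 0.019583
Under exogeneity and monotonicity, PN = (p₁ − p₀) / p₁.
PN = (0.12478 − 0.019583) / 0.12478 = 0.10519 / 0.12478 ≈ 0.8431

PN ≈ 0.843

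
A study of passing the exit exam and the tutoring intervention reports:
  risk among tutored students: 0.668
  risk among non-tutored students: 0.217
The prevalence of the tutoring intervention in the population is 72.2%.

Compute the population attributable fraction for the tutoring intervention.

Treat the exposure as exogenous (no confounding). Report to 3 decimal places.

Let p₁ = 0.668, p₀ = 0.217.
Overall risk P(Y=1) = π·p₁ + (1−π)·p₀ = 0.722×0.668 + 0.278×0.217 = 0.54262.
Under exogeneity, PAF = [P(Y=1) − p₀] / P(Y=1).
PAF = (0.54262 − 0.217) / 0.54262 ≈ 0.6001

PAF ≈ 0.600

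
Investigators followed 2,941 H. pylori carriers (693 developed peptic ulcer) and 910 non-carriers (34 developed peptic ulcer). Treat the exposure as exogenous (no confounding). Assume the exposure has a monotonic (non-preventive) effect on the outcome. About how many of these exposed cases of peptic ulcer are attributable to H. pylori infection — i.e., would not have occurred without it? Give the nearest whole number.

about 583 cases

p₁ = P(outcome | exposed) = 693/2941 = 0.23563
p₀ = P(outcome | unexposed) = 34/910 = 0.037363
PN = (p₁ − p₀)/p₁ = (0.23563 − 0.037363) / 0.23563 ≈ 0.84144.
Attributable cases ≈ PN × (exposed cases) = 0.84144 × 693 ≈ 583.12.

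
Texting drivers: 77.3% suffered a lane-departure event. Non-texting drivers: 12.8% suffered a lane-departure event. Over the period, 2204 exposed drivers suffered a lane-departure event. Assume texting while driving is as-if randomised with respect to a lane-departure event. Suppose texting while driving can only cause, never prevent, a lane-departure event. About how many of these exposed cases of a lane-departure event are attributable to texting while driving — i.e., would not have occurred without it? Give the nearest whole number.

p₁ = 0.773, p₀ = 0.128.
PN = (p₁ − p₀)/p₁ = (0.773 − 0.128) / 0.773 ≈ 0.83441.
Attributable cases ≈ PN × (exposed cases) = 0.83441 × 2204 ≈ 1839.04.

about 1839 cases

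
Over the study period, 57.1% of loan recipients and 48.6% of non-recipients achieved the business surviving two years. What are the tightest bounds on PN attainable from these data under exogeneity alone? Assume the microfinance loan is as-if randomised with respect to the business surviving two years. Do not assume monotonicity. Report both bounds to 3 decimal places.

0.149 ≤ PN ≤ 0.900

p₁ = 0.571, p₀ = 0.486.
Under exogeneity alone the bounds on PN are max{0,(p₁−p₀)/p₁} ≤ PN ≤ min{1,(1−p₀)/p₁}.
  lower = (p₁ − p₀)/p₁ = 0.085 / 0.571 ≈ 0.1489
  upper = min{1, (1 − p₀)/p₁} = 0.514 / 0.571 ≈ 0.9002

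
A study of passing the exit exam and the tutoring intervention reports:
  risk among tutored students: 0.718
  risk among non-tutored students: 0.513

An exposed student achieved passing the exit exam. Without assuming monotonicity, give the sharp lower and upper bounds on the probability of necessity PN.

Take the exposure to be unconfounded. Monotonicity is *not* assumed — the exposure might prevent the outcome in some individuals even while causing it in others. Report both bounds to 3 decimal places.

Let p₁ = 0.718, p₀ = 0.513.
Under exogeneity alone the bounds on PN are max{0,(p₁−p₀)/p₁} ≤ PN ≤ min{1,(1−p₀)/p₁}.
  lower = (p₁ − p₀)/p₁ = 0.205 / 0.718 ≈ 0.2855
  upper = min{1, (1 − p₀)/p₁} = 0.487 / 0.718 ≈ 0.6783

0.286 ≤ PN ≤ 0.678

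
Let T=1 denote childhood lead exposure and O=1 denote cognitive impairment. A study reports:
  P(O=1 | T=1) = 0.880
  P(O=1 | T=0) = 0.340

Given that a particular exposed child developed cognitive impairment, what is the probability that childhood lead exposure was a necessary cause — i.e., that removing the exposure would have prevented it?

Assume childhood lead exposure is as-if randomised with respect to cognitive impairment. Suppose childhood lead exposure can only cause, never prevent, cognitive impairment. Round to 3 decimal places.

Let p₁ = 0.88, p₀ = 0.34.
Under exogeneity and monotonicity, PN = (p₁ − p₀) / p₁.
PN = (0.88 − 0.34) / 0.88 = 0.54 / 0.88 ≈ 0.6136

PN ≈ 0.614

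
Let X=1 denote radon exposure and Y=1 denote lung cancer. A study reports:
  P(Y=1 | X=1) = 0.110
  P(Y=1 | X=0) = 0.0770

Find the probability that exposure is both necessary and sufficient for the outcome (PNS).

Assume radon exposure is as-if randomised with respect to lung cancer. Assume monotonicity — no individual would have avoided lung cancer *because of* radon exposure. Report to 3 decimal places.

PNS ≈ 0.033

Let p₁ = 0.11, p₀ = 0.077.
Under exogeneity and monotonicity, PNS = p₁ − p₀.
PNS = 0.11 − 0.077 = 0.033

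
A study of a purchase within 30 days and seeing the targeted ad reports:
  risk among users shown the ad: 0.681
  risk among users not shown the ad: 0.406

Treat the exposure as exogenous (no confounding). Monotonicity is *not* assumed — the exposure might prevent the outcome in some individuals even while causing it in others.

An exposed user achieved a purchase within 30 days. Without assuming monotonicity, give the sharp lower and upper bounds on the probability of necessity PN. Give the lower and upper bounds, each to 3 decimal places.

Let p₁ = 0.681, p₀ = 0.406.
Under exogeneity alone the bounds on PN are max{0,(p₁−p₀)/p₁} ≤ PN ≤ min{1,(1−p₀)/p₁}.
  lower = (p₁ − p₀)/p₁ = 0.275 / 0.681 ≈ 0.4038
  upper = min{1, (1 − p₀)/p₁} = 0.594 / 0.681 ≈ 0.8722

0.404 ≤ PN ≤ 0.872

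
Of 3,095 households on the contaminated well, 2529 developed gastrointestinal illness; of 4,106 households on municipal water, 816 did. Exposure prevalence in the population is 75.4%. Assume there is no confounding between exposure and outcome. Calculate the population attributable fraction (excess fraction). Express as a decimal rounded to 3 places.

p₁ = P(outcome | exposed) = 2529/3095 = 0.81712
p₀ = P(outcome | unexposed) = 816/4106 = 0.19873
Overall risk P(Y=1) = π·p₁ + (1−π)·p₀ = 0.754×0.81712 + 0.246×0.19873 = 0.665.
Under exogeneity, PAF = [P(Y=1) − p₀] / P(Y=1).
PAF = (0.665 − 0.19873) / 0.665 ≈ 0.7012

PAF ≈ 0.701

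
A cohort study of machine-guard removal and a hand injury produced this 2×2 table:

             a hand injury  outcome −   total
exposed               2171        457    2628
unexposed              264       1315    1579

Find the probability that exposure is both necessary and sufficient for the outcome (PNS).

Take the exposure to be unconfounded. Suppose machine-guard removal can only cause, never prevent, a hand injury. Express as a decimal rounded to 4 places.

PNS ≈ 0.6589

p₁ = P(outcome | exposed) = 2171/2628 = 0.8261
p₀ = P(outcome | unexposed) = 264/1579 = 0.16719
Under exogeneity and monotonicity, PNS = p₁ − p₀.
PNS = 0.8261 − 0.16719 = 0.65891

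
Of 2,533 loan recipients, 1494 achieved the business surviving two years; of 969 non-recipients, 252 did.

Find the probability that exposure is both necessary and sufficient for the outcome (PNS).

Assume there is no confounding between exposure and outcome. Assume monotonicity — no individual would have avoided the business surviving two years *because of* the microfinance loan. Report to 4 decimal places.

p₁ = P(outcome | exposed) = 1494/2533 = 0.58981
p₀ = P(outcome | unexposed) = 252/969 = 0.26006
Under exogeneity and monotonicity, PNS = p₁ − p₀.
PNS = 0.58981 − 0.26006 = 0.32975

PNS ≈ 0.3298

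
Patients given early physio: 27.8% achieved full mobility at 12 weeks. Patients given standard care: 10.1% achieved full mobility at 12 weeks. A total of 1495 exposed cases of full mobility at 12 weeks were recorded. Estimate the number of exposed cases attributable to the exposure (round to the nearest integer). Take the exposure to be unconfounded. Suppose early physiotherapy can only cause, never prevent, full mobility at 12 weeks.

about 952 cases

p₁ = 0.278, p₀ = 0.101.
PN = (p₁ − p₀)/p₁ = (0.278 − 0.101) / 0.278 ≈ 0.63669.
Attributable cases ≈ PN × (exposed cases) = 0.63669 × 1495 ≈ 951.85.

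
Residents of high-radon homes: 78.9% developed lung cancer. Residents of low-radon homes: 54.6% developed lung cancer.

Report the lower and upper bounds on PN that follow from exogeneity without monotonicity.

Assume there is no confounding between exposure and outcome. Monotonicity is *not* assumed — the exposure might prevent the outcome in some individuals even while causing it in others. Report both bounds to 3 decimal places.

0.308 ≤ PN ≤ 0.575

p₁ = 0.789, p₀ = 0.546.
Under exogeneity alone the bounds on PN are max{0,(p₁−p₀)/p₁} ≤ PN ≤ min{1,(1−p₀)/p₁}.
  lower = (p₁ − p₀)/p₁ = 0.243 / 0.789 ≈ 0.3080
  upper = min{1, (1 − p₀)/p₁} = 0.454 / 0.789 ≈ 0.5754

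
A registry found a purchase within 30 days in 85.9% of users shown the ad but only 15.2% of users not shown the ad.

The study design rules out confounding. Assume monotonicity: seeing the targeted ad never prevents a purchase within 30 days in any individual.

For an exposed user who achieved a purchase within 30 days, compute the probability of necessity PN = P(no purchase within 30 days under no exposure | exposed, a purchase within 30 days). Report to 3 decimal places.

p₁ = 0.859, p₀ = 0.152.
Under exogeneity and monotonicity, PN = (p₁ − p₀) / p₁.
PN = (0.859 − 0.152) / 0.859 = 0.707 / 0.859 ≈ 0.8231

PN ≈ 0.823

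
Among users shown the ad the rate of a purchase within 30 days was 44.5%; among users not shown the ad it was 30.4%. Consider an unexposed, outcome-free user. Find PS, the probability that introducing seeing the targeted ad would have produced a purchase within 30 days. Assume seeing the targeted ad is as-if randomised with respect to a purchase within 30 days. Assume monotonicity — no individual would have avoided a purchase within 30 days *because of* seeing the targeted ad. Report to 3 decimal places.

PS ≈ 0.203

p₁ = 0.445, p₀ = 0.304.
Under exogeneity and monotonicity, PS = (p₁ − p₀) / (1 − p₀).
PS = (0.445 − 0.304) / (1 − 0.304) = 0.141 / 0.696 ≈ 0.2026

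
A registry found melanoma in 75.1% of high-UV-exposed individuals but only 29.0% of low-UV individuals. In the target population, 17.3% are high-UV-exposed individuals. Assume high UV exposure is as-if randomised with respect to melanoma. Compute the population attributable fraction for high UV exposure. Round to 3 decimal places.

p₁ = 0.751, p₀ = 0.29.
Overall risk P(Y=1) = π·p₁ + (1−π)·p₀ = 0.173×0.751 + 0.827×0.29 = 0.36975.
Under exogeneity, PAF = [P(Y=1) − p₀] / P(Y=1).
PAF = (0.36975 − 0.29) / 0.36975 ≈ 0.2157

PAF ≈ 0.216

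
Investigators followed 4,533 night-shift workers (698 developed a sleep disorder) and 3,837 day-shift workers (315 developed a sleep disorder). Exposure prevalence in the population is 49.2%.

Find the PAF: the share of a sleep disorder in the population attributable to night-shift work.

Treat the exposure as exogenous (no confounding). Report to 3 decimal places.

p₁ = P(outcome | exposed) = 698/4533 = 0.15398
p₀ = P(outcome | unexposed) = 315/3837 = 0.082095
Overall risk P(Y=1) = π·p₁ + (1−π)·p₀ = 0.492×0.15398 + 0.508×0.082095 = 0.11746.
Under exogeneity, PAF = [P(Y=1) − p₀] / P(Y=1).
PAF = (0.11746 − 0.082095) / 0.11746 ≈ 0.3011

PAF ≈ 0.301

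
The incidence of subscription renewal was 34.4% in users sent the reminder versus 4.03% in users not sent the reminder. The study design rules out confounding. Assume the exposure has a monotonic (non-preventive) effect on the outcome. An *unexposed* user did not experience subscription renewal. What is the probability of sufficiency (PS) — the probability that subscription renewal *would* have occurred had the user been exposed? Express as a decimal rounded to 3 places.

PS ≈ 0.316

p₁ = 0.344, p₀ = 0.0403.
Under exogeneity and monotonicity, PS = (p₁ − p₀) / (1 − p₀).
PS = (0.344 − 0.0403) / (1 − 0.0403) = 0.3037 / 0.9597 ≈ 0.3165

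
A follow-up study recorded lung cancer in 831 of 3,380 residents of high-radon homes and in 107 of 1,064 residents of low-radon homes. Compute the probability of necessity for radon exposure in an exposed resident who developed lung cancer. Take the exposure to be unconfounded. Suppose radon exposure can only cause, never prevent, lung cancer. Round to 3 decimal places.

p₁ = P(outcome | exposed) = 831/3380 = 0.24586
p₀ = P(outcome | unexposed) = 107/1064 = 0.10056
Under exogeneity and monotonicity, PN = (p₁ − p₀) / p₁.
PN = (0.24586 − 0.10056) / 0.24586 = 0.14529 / 0.24586 ≈ 0.5910

PN ≈ 0.591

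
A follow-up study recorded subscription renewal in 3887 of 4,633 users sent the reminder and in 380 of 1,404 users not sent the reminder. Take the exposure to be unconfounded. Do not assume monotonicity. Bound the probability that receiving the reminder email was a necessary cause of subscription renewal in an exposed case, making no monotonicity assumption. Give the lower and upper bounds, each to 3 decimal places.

p₁ = P(outcome | exposed) = 3887/4633 = 0.83898
p₀ = P(outcome | unexposed) = 380/1404 = 0.27066
Under exogeneity alone the bounds on PN are max{0,(p₁−p₀)/p₁} ≤ PN ≤ min{1,(1−p₀)/p₁}.
  lower = (p₁ − p₀)/p₁ = 0.56833 / 0.83898 ≈ 0.6774
  upper = min{1, (1 − p₀)/p₁} = 0.72934 / 0.83898 ≈ 0.8693

0.677 ≤ PN ≤ 0.869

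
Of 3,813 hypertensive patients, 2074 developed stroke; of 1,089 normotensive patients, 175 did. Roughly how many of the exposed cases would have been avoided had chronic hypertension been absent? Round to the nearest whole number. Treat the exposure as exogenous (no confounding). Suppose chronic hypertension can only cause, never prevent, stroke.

p₁ = P(outcome | exposed) = 2074/3813 = 0.54393
p₀ = P(outcome | unexposed) = 175/1089 = 0.1607
PN = (p₁ − p₀)/p₁ = (0.54393 − 0.1607) / 0.54393 ≈ 0.70456.
Attributable cases ≈ PN × (exposed cases) = 0.70456 × 2074 ≈ 1461.26.

about 1461 cases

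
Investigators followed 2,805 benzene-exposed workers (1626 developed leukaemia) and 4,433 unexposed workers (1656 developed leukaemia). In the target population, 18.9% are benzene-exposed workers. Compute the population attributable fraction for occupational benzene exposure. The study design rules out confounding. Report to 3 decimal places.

PAF ≈ 0.094

p₁ = P(outcome | exposed) = 1626/2805 = 0.57968
p₀ = P(outcome | unexposed) = 1656/4433 = 0.37356
Overall risk P(Y=1) = π·p₁ + (1−π)·p₀ = 0.189×0.57968 + 0.811×0.37356 = 0.41252.
Under exogeneity, PAF = [P(Y=1) − p₀] / P(Y=1).
PAF = (0.41252 − 0.37356) / 0.41252 ≈ 0.0944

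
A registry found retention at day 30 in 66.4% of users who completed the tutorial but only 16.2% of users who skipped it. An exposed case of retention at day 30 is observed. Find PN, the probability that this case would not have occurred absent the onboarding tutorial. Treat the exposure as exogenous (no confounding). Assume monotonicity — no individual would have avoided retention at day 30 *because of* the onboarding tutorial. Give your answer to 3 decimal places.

p₁ = 0.664, p₀ = 0.162.
Under exogeneity and monotonicity, PN = (p₁ − p₀) / p₁.
PN = (0.664 − 0.162) / 0.664 = 0.502 / 0.664 ≈ 0.7560

PN ≈ 0.756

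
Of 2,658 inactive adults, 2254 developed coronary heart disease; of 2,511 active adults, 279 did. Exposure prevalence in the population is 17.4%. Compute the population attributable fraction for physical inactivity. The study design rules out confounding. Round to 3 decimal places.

p₁ = P(outcome | exposed) = 2254/2658 = 0.84801
p₀ = P(outcome | unexposed) = 279/2511 = 0.11111
Overall risk P(Y=1) = π·p₁ + (1−π)·p₀ = 0.174×0.84801 + 0.826×0.11111 = 0.23933.
Under exogeneity, PAF = [P(Y=1) − p₀] / P(Y=1).
PAF = (0.23933 − 0.11111) / 0.23933 ≈ 0.5357

PAF ≈ 0.536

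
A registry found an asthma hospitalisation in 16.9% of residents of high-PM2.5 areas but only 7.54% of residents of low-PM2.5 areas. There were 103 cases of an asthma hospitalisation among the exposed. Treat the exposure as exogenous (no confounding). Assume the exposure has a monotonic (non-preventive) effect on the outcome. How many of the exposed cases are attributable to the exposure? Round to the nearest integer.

about 57 cases

p₁ = 0.169, p₀ = 0.0754.
PN = (p₁ − p₀)/p₁ = (0.169 − 0.0754) / 0.169 ≈ 0.55385.
Attributable cases ≈ PN × (exposed cases) = 0.55385 × 103 ≈ 57.05.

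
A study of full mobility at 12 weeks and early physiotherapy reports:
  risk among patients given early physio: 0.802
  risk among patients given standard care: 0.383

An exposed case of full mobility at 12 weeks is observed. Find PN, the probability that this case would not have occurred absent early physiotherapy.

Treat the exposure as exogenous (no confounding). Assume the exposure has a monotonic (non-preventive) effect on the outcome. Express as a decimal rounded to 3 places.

PN ≈ 0.522

Let p₁ = 0.802, p₀ = 0.383.
Under exogeneity and monotonicity, PN = (p₁ − p₀) / p₁.
PN = (0.802 − 0.383) / 0.802 = 0.419 / 0.802 ≈ 0.5224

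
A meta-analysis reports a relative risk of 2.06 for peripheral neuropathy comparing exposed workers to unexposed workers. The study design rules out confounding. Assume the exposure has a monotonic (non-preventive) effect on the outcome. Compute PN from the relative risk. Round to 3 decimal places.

PN ≈ 0.515

Under exogeneity and monotonicity, PN = (RR − 1) / RR = 1 − 1/RR.
PN = (2.06 − 1) / 2.06 = 1.06 / 2.06 ≈ 0.5146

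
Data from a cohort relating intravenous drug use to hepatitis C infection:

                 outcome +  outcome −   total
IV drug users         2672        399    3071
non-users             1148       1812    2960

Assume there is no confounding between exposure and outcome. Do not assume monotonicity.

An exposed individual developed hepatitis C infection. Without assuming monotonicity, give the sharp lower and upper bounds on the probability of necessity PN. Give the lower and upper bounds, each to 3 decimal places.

p₁ = P(outcome | exposed) = 2672/3071 = 0.87007
p₀ = P(outcome | unexposed) = 1148/2960 = 0.38784
Under exogeneity alone the bounds on PN are max{0,(p₁−p₀)/p₁} ≤ PN ≤ min{1,(1−p₀)/p₁}.
  lower = (p₁ − p₀)/p₁ = 0.48224 / 0.87007 ≈ 0.5542
  upper = min{1, (1 − p₀)/p₁} = 0.61216 / 0.87007 ≈ 0.7036

0.554 ≤ PN ≤ 0.704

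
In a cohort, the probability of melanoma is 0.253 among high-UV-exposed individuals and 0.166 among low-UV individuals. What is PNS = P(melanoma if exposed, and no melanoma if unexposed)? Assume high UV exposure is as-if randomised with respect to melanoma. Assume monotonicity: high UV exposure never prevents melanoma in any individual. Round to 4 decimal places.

Let p₁ = 0.253, p₀ = 0.166.
Under exogeneity and monotonicity, PNS = p₁ − p₀.
PNS = 0.253 − 0.166 = 0.087

PNS ≈ 0.0870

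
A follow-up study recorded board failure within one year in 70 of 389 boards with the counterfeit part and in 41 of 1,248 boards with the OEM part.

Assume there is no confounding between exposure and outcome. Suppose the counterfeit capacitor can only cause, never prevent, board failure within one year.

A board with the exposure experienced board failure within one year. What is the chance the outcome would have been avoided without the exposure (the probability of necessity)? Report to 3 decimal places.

PN ≈ 0.817

p₁ = P(outcome | exposed) = 70/389 = 0.17995
p₀ = P(outcome | unexposed) = 41/1248 = 0.032853
Under exogeneity and monotonicity, PN = (p₁ − p₀) / p₁.
PN = (0.17995 − 0.032853) / 0.17995 = 0.1471 / 0.17995 ≈ 0.8174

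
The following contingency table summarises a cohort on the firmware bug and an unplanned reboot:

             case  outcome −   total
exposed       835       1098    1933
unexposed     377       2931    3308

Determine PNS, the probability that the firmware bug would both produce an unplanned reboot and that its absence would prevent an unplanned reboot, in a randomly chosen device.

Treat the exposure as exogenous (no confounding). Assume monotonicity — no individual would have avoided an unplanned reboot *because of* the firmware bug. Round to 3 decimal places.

p₁ = P(outcome | exposed) = 835/1933 = 0.43197
p₀ = P(outcome | unexposed) = 377/3308 = 0.11397
Under exogeneity and monotonicity, PNS = p₁ − p₀.
PNS = 0.43197 − 0.11397 = 0.318

PNS ≈ 0.318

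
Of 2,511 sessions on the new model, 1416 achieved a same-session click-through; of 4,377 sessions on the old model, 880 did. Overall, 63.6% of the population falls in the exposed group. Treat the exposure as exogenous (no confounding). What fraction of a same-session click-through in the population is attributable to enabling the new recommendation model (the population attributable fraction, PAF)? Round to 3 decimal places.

PAF ≈ 0.534

p₁ = P(outcome | exposed) = 1416/2511 = 0.56392
p₀ = P(outcome | unexposed) = 880/4377 = 0.20105
Overall risk P(Y=1) = π·p₁ + (1−π)·p₀ = 0.636×0.56392 + 0.364×0.20105 = 0.43183.
Under exogeneity, PAF = [P(Y=1) − p₀] / P(Y=1).
PAF = (0.43183 − 0.20105) / 0.43183 ≈ 0.5344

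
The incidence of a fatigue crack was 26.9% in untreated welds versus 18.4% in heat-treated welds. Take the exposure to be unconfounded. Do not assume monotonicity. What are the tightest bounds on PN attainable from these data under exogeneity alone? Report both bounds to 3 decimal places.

p₁ = 0.269, p₀ = 0.184.
Under exogeneity alone the bounds on PN are max{0,(p₁−p₀)/p₁} ≤ PN ≤ min{1,(1−p₀)/p₁}.
  lower = (p₁ − p₀)/p₁ = 0.085 / 0.269 ≈ 0.3160
  upper = min{1, (1 − p₀)/p₁} = 0.816 / 0.269 ≈ 3.0335 → capped at 1

0.316 ≤ PN ≤ 1.000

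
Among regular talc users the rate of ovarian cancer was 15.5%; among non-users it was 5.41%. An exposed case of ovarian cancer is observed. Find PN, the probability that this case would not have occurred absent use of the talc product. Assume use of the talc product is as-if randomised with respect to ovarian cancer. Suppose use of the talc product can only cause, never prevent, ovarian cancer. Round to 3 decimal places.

PN ≈ 0.651

p₁ = 0.155, p₀ = 0.0541.
Under exogeneity and monotonicity, PN = (p₁ − p₀) / p₁.
PN = (0.155 − 0.0541) / 0.155 = 0.1009 / 0.155 ≈ 0.6510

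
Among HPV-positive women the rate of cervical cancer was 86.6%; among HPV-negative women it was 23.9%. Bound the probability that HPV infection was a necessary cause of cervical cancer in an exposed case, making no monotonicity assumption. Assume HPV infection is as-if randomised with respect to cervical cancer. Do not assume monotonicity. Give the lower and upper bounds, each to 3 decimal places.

p₁ = 0.866, p₀ = 0.239.
Under exogeneity alone the bounds on PN are max{0,(p₁−p₀)/p₁} ≤ PN ≤ min{1,(1−p₀)/p₁}.
  lower = (p₁ − p₀)/p₁ = 0.627 / 0.866 ≈ 0.7240
  upper = min{1, (1 − p₀)/p₁} = 0.761 / 0.866 ≈ 0.8788

0.724 ≤ PN ≤ 0.879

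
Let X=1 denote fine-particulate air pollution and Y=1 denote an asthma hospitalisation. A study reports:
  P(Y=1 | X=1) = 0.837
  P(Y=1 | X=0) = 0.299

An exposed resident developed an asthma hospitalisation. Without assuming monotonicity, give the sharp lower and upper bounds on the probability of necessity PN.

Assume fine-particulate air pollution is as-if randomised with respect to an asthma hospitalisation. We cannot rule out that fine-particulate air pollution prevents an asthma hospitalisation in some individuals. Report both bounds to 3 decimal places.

Let p₁ = 0.837, p₀ = 0.299.
Under exogeneity alone the bounds on PN are max{0,(p₁−p₀)/p₁} ≤ PN ≤ min{1,(1−p₀)/p₁}.
  lower = (p₁ − p₀)/p₁ = 0.538 / 0.837 ≈ 0.6428
  upper = min{1, (1 − p₀)/p₁} = 0.701 / 0.837 ≈ 0.8375

0.643 ≤ PN ≤ 0.838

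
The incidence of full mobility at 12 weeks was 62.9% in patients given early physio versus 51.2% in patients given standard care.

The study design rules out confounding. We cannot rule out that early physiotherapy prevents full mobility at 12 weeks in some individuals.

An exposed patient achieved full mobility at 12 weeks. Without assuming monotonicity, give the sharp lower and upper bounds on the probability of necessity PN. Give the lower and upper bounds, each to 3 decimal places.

p₁ = 0.629, p₀ = 0.512.
Under exogeneity alone the bounds on PN are max{0,(p₁−p₀)/p₁} ≤ PN ≤ min{1,(1−p₀)/p₁}.
  lower = (p₁ − p₀)/p₁ = 0.117 / 0.629 ≈ 0.1860
  upper = min{1, (1 − p₀)/p₁} = 0.488 / 0.629 ≈ 0.7758

0.186 ≤ PN ≤ 0.776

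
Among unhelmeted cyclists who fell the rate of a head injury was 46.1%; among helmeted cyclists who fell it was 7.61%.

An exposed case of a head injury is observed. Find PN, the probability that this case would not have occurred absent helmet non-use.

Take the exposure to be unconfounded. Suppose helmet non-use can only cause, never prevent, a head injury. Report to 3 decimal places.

p₁ = 0.461, p₀ = 0.0761.
Under exogeneity and monotonicity, PN = (p₁ − p₀) / p₁.
PN = (0.461 − 0.0761) / 0.461 = 0.3849 / 0.461 ≈ 0.8349

PN ≈ 0.835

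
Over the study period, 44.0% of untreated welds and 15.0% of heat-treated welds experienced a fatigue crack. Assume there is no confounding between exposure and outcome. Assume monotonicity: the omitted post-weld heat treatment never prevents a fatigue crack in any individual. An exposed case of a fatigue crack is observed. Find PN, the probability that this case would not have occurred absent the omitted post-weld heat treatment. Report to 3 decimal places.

PN ≈ 0.659

p₁ = 0.44, p₀ = 0.15.
Under exogeneity and monotonicity, PN = (p₁ − p₀) / p₁.
PN = (0.44 − 0.15) / 0.44 = 0.29 / 0.44 ≈ 0.6591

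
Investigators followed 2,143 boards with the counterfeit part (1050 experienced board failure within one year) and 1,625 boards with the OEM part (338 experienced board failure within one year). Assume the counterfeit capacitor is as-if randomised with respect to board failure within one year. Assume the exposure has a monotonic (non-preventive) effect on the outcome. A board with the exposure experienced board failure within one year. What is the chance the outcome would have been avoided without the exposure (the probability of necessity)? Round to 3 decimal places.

p₁ = P(outcome | exposed) = 1050/2143 = 0.48997
p₀ = P(outcome | unexposed) = 338/1625 = 0.208
Under exogeneity and monotonicity, PN = (p₁ − p₀) / p₁.
PN = (0.48997 − 0.208) / 0.48997 = 0.28197 / 0.48997 ≈ 0.5755

PN ≈ 0.575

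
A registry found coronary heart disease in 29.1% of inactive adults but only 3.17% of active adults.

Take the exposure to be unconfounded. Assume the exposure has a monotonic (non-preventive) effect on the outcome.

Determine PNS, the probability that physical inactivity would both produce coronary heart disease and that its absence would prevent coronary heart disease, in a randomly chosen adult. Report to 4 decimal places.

p₁ = 0.291, p₀ = 0.0317.
Under exogeneity and monotonicity, PNS = p₁ − p₀.
PNS = 0.291 − 0.0317 = 0.2593

PNS ≈ 0.2593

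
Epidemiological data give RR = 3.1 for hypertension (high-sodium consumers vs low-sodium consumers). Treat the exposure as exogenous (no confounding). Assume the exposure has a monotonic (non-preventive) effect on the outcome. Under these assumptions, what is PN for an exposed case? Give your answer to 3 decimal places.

PN ≈ 0.677

Under exogeneity and monotonicity, PN = (RR − 1) / RR = 1 − 1/RR.
PN = (3.1 − 1) / 3.1 = 2.1 / 3.1 ≈ 0.6774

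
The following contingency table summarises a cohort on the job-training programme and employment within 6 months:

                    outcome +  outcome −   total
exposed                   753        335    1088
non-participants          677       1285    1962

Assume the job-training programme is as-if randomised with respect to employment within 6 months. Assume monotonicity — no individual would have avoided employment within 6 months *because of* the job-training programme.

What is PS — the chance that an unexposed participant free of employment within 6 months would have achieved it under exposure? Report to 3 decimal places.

PS ≈ 0.530

p₁ = P(outcome | exposed) = 753/1088 = 0.6921
p₀ = P(outcome | unexposed) = 677/1962 = 0.34506
Under exogeneity and monotonicity, PS = (p₁ − p₀)/(1 − p₀).
PS = (0.6921 − 0.34506) / 0.65494 ≈ 0.5299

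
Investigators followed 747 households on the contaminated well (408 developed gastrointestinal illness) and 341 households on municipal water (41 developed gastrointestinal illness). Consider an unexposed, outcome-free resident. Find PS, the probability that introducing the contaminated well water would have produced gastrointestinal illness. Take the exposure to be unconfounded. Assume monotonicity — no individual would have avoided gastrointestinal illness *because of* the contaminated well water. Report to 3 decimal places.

PS ≈ 0.484

p₁ = P(outcome | exposed) = 408/747 = 0.54618
p₀ = P(outcome | unexposed) = 41/341 = 0.12023
Under exogeneity and monotonicity, PS = (p₁ − p₀) / (1 − p₀).
PS = (0.54618 − 0.12023) / (1 − 0.12023) = 0.42595 / 0.87977 ≈ 0.4842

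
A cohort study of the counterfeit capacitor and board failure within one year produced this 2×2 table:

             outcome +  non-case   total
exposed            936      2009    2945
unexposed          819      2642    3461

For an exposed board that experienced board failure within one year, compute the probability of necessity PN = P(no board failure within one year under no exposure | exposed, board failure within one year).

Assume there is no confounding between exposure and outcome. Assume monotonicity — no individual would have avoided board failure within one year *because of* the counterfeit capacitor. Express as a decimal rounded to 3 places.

p₁ = P(outcome | exposed) = 936/2945 = 0.31783
p₀ = P(outcome | unexposed) = 819/3461 = 0.23664
Under exogeneity and monotonicity, PN = (p₁ − p₀) / p₁.
PN = (0.31783 − 0.23664) / 0.31783 = 0.08119 / 0.31783 ≈ 0.2555

PN ≈ 0.255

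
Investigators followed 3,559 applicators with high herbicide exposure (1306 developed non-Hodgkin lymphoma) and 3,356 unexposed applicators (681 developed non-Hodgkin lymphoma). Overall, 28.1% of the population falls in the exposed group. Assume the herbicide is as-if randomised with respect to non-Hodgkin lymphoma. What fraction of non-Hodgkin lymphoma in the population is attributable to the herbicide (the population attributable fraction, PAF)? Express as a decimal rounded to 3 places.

p₁ = P(outcome | exposed) = 1306/3559 = 0.36696
p₀ = P(outcome | unexposed) = 681/3356 = 0.20292
Overall risk P(Y=1) = π·p₁ + (1−π)·p₀ = 0.281×0.36696 + 0.719×0.20292 = 0.24901.
Under exogeneity, PAF = [P(Y=1) − p₀] / P(Y=1).
PAF = (0.24901 − 0.20292) / 0.24901 ≈ 0.1851

PAF ≈ 0.185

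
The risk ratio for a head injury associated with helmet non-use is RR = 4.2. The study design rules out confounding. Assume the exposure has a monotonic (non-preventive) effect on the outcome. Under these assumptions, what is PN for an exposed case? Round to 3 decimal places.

PN ≈ 0.762

Under exogeneity and monotonicity, PN = (RR − 1) / RR = 1 − 1/RR.
PN = (4.2 − 1) / 4.2 = 3.2 / 4.2 ≈ 0.7619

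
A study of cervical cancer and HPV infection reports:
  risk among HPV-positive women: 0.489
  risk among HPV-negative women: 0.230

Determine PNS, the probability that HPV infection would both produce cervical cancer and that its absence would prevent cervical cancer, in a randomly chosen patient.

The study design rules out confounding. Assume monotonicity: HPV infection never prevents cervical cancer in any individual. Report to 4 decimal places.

PNS ≈ 0.2590

Let p₁ = 0.489, p₀ = 0.23.
Under exogeneity and monotonicity, PNS = p₁ − p₀.
PNS = 0.489 − 0.23 = 0.259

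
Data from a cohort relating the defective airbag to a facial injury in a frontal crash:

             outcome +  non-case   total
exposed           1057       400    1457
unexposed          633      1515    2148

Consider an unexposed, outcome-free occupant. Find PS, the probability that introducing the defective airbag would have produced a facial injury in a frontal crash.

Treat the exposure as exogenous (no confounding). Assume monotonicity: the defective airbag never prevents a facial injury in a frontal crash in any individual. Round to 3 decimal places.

p₁ = P(outcome | exposed) = 1057/1457 = 0.72546
p₀ = P(outcome | unexposed) = 633/2148 = 0.29469
Under exogeneity and monotonicity, PS = (p₁ − p₀)/(1 − p₀).
PS = (0.72546 − 0.29469) / 0.70531 ≈ 0.6108

PS ≈ 0.611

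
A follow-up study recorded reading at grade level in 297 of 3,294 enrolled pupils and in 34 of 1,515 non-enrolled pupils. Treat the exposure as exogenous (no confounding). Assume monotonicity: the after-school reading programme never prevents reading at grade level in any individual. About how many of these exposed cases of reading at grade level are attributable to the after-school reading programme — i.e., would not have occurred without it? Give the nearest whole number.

about 223 cases

p₁ = P(outcome | exposed) = 297/3294 = 0.090164
p₀ = P(outcome | unexposed) = 34/1515 = 0.022442
PN = (p₁ − p₀)/p₁ = (0.090164 − 0.022442) / 0.090164 ≈ 0.75110.
Attributable cases ≈ PN × (exposed cases) = 0.75110 × 297 ≈ 223.08.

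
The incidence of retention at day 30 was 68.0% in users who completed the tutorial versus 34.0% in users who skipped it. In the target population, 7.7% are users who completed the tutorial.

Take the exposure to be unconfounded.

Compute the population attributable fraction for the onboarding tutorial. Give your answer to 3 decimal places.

PAF ≈ 0.071

p₁ = 0.68, p₀ = 0.34.
Overall risk P(Y=1) = π·p₁ + (1−π)·p₀ = 0.077×0.68 + 0.923×0.34 = 0.36618.
Under exogeneity, PAF = [P(Y=1) − p₀] / P(Y=1).
PAF = (0.36618 − 0.34) / 0.36618 ≈ 0.0715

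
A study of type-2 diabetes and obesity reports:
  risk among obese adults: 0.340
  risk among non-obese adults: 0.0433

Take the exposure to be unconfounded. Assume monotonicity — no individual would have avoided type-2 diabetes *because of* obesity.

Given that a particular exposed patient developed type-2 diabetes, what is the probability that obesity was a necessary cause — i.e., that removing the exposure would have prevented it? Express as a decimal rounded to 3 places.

PN ≈ 0.873

Let p₁ = 0.34, p₀ = 0.0433.
Under exogeneity and monotonicity, PN = (p₁ − p₀) / p₁.
PN = (0.34 − 0.0433) / 0.34 = 0.2967 / 0.34 ≈ 0.8726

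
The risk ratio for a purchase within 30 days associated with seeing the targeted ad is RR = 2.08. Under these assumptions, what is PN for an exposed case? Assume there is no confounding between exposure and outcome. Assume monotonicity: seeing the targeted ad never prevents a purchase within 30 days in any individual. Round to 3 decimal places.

Under exogeneity and monotonicity, PN = (RR − 1) / RR = 1 − 1/RR.
PN = (2.08 − 1) / 2.08 = 1.08 / 2.08 ≈ 0.5192

PN ≈ 0.519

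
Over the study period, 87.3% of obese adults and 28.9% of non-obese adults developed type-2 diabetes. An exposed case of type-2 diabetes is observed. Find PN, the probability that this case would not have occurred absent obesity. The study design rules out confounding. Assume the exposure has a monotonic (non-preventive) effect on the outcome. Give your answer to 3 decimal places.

p₁ = 0.873, p₀ = 0.289.
Under exogeneity and monotonicity, PN = (p₁ − p₀) / p₁.
PN = (0.873 − 0.289) / 0.873 = 0.584 / 0.873 ≈ 0.6690

PN ≈ 0.669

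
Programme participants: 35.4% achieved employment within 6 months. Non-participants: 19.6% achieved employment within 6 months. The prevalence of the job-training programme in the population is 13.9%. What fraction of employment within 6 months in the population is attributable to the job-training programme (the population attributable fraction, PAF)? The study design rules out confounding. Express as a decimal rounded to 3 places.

p₁ = 0.354, p₀ = 0.196.
Overall risk P(Y=1) = π·p₁ + (1−π)·p₀ = 0.139×0.354 + 0.861×0.196 = 0.21796.
Under exogeneity, PAF = [P(Y=1) − p₀] / P(Y=1).
PAF = (0.21796 − 0.196) / 0.21796 ≈ 0.1008

PAF ≈ 0.101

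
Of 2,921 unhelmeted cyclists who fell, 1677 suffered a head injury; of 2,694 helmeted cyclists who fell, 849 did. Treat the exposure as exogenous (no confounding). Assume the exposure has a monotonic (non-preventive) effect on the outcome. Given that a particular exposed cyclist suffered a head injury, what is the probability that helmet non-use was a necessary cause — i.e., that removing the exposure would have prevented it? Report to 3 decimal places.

PN ≈ 0.451

p₁ = P(outcome | exposed) = 1677/2921 = 0.57412
p₀ = P(outcome | unexposed) = 849/2694 = 0.31514
Under exogeneity and monotonicity, PN = (p₁ − p₀) / p₁.
PN = (0.57412 − 0.31514) / 0.57412 = 0.25897 / 0.57412 ≈ 0.4511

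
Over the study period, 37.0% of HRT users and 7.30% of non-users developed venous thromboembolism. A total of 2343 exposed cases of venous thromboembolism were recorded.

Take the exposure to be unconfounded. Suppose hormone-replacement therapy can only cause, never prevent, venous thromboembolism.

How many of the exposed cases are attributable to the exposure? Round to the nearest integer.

about 1881 cases

p₁ = 0.37, p₀ = 0.073.
PN = (p₁ − p₀)/p₁ = (0.37 − 0.073) / 0.37 ≈ 0.80270.
Attributable cases ≈ PN × (exposed cases) = 0.80270 × 2343 ≈ 1880.73.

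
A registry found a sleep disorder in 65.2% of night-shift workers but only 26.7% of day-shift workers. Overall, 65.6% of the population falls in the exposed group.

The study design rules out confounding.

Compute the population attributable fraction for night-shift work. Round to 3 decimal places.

PAF ≈ 0.486

p₁ = 0.652, p₀ = 0.267.
Overall risk P(Y=1) = π·p₁ + (1−π)·p₀ = 0.656×0.652 + 0.344×0.267 = 0.51956.
Under exogeneity, PAF = [P(Y=1) − p₀] / P(Y=1).
PAF = (0.51956 − 0.267) / 0.51956 ≈ 0.4861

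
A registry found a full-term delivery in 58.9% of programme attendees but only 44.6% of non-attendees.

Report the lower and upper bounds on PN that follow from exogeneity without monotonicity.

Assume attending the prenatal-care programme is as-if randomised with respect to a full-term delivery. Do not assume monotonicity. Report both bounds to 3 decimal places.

p₁ = 0.589, p₀ = 0.446.
Under exogeneity alone the bounds on PN are max{0,(p₁−p₀)/p₁} ≤ PN ≤ min{1,(1−p₀)/p₁}.
  lower = (p₁ − p₀)/p₁ = 0.143 / 0.589 ≈ 0.2428
  upper = min{1, (1 − p₀)/p₁} = 0.554 / 0.589 ≈ 0.9406

0.243 ≤ PN ≤ 0.941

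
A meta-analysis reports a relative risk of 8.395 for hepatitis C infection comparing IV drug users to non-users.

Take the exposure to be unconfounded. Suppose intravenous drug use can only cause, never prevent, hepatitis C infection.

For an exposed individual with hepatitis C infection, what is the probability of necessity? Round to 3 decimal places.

Under exogeneity and monotonicity, PN = (RR − 1) / RR = 1 − 1/RR.
PN = (8.395 − 1) / 8.395 = 7.395 / 8.395 ≈ 0.8809

PN ≈ 0.881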